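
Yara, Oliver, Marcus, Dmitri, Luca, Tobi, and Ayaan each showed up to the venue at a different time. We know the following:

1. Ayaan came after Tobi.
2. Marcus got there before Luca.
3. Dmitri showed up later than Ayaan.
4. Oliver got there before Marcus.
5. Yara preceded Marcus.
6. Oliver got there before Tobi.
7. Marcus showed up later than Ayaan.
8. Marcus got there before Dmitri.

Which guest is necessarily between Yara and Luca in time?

Tracing the constraints gives Yara → Marcus → Luca, so Marcus sits after Yara and before Luca.
No other guest is forced both after Yara and before Luca.

Marcus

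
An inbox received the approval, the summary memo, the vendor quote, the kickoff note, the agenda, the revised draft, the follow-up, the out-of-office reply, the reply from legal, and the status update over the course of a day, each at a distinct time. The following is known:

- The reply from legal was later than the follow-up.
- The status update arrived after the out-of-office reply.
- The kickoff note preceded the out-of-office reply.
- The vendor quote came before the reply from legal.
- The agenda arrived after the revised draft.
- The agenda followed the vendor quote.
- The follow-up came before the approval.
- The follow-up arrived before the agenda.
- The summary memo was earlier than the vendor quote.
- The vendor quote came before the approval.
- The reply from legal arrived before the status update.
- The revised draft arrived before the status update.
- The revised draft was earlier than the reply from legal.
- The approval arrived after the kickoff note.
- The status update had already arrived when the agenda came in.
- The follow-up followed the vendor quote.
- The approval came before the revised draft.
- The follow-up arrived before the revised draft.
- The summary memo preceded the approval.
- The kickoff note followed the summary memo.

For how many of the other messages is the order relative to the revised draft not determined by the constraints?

1

Forced before the revised draft: the approval, the follow-up, the kickoff note, the summary memo, and the vendor quote; forced after the revised draft: the agenda, the reply from legal, and the status update.
That leaves the out-of-office reply with no forced order relative to the revised draft — 1.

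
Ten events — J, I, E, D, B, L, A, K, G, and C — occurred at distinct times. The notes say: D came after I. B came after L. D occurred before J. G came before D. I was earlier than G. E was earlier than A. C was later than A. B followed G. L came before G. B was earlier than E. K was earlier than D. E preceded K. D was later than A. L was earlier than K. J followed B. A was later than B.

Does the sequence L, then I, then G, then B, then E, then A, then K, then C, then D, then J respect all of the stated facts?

yes

Check each stated constraint against the proposed order — e.g. L is ahead of K; I is ahead of D. Every pair is in the required order; nothing is violated.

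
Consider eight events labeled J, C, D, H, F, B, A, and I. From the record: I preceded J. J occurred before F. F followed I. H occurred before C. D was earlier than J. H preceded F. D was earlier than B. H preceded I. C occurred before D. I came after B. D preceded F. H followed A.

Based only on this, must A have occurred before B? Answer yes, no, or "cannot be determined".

yes

Chain the constraints: A → H → C → D → B. Each link is directly stated, so A comes before B.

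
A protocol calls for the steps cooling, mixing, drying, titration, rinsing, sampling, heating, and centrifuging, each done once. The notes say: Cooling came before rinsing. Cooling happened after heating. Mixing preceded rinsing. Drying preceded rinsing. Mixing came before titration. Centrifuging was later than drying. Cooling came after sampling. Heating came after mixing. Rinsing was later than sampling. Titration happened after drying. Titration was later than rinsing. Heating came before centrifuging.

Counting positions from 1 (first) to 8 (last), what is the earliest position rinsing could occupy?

6

Cooling, drying, heating, mixing, and sampling must all come before rinsing — 5 forced predecessors.
Nothing else is forced ahead of rinsing, so its earliest slot is position 5 + 1 = 6.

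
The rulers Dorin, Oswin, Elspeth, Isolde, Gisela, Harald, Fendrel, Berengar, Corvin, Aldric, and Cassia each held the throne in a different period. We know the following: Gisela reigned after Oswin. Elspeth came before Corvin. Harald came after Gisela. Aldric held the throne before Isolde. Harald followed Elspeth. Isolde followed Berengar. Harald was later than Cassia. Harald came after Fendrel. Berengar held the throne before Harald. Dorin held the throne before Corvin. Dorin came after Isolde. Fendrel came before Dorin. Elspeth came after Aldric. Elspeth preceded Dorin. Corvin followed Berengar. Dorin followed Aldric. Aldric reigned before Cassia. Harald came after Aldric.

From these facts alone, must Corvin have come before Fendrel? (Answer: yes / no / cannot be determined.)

Tracing the constraints gives Fendrel → Dorin → Corvin, so Fendrel must come before Corvin.
That means Corvin cannot be before Fendrel.

no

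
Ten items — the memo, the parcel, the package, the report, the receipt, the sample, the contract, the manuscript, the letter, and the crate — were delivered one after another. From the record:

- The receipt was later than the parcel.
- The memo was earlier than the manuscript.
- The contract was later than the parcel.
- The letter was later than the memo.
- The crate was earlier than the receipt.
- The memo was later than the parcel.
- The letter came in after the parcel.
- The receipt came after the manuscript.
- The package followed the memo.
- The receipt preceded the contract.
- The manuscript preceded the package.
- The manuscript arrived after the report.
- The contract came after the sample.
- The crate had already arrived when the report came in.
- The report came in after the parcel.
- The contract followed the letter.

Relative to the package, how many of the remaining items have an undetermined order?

4

Forced before the package: the crate, the manuscript, the memo, the parcel, and the report.
That leaves the contract, the letter, the receipt, and the sample with no forced order relative to the package — 4.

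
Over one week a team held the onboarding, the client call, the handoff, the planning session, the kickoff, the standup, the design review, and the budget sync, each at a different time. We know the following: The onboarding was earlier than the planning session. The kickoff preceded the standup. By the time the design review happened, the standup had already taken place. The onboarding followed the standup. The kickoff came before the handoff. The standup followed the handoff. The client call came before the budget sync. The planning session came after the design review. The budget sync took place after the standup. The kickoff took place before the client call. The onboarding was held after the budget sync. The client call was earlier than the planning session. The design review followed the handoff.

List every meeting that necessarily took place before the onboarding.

the budget sync, the client call, the handoff, the kickoff, the standup

Directly stated before the onboarding: the budget sync and the standup.
The client call reaches the onboarding via the client call → the budget sync → the onboarding.
The handoff reaches the onboarding via the handoff → the standup → the onboarding.
The kickoff reaches the onboarding via the kickoff → the standup → the onboarding.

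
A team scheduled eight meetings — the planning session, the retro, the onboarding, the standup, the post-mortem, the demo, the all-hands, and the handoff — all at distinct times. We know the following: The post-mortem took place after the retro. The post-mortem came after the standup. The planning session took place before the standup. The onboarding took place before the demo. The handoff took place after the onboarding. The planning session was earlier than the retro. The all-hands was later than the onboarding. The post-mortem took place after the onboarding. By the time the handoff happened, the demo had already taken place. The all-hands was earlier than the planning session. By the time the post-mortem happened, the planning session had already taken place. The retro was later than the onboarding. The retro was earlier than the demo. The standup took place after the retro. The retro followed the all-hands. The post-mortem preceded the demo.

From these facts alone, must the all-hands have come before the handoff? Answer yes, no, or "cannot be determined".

Chain the constraints: the all-hands → the retro → the demo → the handoff. Each link is directly stated, so the all-hands comes before the handoff.

yes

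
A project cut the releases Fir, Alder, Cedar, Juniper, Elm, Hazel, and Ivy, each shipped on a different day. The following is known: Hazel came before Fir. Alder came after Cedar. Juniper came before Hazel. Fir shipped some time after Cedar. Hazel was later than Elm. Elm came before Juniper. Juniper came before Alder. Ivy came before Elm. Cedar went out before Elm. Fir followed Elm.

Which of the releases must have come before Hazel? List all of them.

Cedar, Elm, Ivy, Juniper

Directly stated before Hazel: Elm and Juniper.
Cedar reaches Hazel via Cedar → Elm → Hazel.
Ivy reaches Hazel via Ivy → Elm → Hazel.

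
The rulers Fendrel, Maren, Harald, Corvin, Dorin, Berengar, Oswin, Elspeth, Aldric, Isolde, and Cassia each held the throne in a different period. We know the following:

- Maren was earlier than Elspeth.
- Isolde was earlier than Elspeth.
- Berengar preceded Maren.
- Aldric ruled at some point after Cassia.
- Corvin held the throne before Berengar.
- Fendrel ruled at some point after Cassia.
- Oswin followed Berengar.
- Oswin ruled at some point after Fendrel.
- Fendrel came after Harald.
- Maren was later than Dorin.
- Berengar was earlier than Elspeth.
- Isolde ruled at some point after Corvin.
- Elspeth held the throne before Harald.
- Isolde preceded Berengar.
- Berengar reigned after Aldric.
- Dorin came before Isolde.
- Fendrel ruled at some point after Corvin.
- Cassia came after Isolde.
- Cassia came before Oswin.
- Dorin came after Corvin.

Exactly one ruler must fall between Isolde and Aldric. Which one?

Cassia

Tracing the constraints gives Isolde → Cassia → Aldric, so Cassia sits after Isolde and before Aldric.
No other ruler is forced both after Isolde and before Aldric.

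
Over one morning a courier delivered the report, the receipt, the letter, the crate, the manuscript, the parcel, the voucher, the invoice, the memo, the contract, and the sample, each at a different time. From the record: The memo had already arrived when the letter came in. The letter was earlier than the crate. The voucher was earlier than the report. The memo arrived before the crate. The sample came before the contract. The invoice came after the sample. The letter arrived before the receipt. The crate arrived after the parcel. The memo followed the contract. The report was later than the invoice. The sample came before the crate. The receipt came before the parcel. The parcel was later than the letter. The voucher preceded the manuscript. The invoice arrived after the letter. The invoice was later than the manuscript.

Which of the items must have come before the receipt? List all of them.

Directly stated before the receipt: the letter.
The contract reaches the receipt via the contract → the memo → the letter → the receipt.
The memo reaches the receipt via the memo → the letter → the receipt.
The sample reaches the receipt via the sample → the contract → the memo → the letter → the receipt.
No chain forces the crate (or any of the others) ahead of the receipt.

the contract, the letter, the memo, the sample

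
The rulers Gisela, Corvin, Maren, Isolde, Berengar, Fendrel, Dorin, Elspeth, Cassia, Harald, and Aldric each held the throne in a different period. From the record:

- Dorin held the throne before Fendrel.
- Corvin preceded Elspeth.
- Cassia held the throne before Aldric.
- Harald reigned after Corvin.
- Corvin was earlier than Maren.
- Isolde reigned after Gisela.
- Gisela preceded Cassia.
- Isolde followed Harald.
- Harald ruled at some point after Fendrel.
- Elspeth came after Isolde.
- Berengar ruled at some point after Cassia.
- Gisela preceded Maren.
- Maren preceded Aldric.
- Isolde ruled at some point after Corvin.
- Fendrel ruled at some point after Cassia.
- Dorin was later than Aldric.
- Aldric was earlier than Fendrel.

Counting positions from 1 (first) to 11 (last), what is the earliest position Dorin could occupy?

Aldric, Cassia, Corvin, Gisela, and Maren must all come before Dorin — 5 forced predecessors.
Nothing else is forced ahead of Dorin, so their earliest slot is position 5 + 1 = 6.

6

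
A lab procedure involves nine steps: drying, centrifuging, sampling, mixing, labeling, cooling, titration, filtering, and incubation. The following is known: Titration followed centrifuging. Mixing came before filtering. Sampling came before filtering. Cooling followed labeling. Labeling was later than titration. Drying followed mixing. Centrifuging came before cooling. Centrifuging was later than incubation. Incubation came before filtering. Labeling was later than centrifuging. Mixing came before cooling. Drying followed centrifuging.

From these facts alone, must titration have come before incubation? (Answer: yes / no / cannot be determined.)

no

Tracing the constraints gives incubation → centrifuging → titration, so incubation must come before titration.
That means titration cannot be before incubation.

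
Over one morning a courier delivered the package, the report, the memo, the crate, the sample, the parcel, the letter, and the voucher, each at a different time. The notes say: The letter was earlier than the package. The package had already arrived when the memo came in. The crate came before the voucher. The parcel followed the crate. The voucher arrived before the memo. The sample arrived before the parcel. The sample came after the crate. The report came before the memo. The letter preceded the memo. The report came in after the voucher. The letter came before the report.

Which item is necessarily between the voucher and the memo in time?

the report

Tracing the constraints gives the voucher → the report → the memo, so the report sits after the voucher and before the memo.
No other item is forced both after the voucher and before the memo.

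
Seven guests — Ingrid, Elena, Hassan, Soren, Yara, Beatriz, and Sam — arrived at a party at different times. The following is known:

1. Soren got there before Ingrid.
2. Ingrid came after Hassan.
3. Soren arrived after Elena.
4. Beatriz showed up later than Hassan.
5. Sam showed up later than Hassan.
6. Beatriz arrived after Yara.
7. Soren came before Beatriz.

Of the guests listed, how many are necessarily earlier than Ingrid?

3

Directly stated before Ingrid: Hassan and Soren.
Elena reaches Ingrid via Elena → Soren → Ingrid.
No chain forces Yara (or any of the others) ahead of Ingrid.
That's Elena, Hassan, and Soren — 3 in all.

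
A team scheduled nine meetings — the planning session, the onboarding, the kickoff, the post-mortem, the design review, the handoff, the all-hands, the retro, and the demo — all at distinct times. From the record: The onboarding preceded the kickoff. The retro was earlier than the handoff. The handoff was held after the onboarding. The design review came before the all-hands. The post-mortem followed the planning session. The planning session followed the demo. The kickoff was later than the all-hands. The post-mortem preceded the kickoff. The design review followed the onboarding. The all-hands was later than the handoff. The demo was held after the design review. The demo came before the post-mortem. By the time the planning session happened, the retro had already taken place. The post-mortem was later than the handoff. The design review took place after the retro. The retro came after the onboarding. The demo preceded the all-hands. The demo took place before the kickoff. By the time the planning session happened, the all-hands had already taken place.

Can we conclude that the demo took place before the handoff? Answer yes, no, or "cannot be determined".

No chain of stated constraints runs from the demo to the handoff, and none runs from the handoff to the demo either.
So the relative order of the demo and the handoff is not fixed by the given facts.

cannot be determined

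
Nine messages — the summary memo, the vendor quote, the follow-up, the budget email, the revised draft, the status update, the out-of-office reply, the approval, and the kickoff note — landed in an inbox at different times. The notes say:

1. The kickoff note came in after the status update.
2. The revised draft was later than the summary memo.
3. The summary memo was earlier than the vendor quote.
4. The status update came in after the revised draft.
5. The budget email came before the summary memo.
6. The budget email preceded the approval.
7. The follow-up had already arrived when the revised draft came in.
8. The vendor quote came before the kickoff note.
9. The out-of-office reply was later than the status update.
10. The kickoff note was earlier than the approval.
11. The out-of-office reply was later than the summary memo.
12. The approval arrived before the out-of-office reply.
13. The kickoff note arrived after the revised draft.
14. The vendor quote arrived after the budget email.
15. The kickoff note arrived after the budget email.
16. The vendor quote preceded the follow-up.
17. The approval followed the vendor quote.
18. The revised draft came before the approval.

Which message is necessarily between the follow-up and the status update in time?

Tracing the constraints gives the follow-up → the revised draft → the status update, so the revised draft sits after the follow-up and before the status update.
No other message is forced both after the follow-up and before the status update.

the revised draft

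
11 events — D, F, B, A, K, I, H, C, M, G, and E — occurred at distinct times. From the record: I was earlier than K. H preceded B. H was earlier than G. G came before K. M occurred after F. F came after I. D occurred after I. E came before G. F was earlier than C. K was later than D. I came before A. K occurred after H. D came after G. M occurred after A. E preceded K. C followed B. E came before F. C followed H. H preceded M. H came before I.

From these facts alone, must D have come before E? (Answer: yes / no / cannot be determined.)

no

Tracing the constraints gives E → G → D, so E must come before D.
That means D cannot be before E.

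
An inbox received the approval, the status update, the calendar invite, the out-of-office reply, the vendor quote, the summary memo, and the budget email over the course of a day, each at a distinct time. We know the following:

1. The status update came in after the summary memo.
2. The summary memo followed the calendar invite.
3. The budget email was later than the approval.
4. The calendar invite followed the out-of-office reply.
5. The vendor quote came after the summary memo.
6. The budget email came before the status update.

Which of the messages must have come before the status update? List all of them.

the approval, the budget email, the calendar invite, the out-of-office reply, the summary memo

Directly stated before the status update: the budget email and the summary memo.
The approval reaches the status update via the approval → the budget email → the status update.
The calendar invite reaches the status update via the calendar invite → the summary memo → the status update.
The out-of-office reply reaches the status update via the out-of-office reply → the calendar invite → the summary memo → the status update.
No chain forces the vendor quote ahead of the status update.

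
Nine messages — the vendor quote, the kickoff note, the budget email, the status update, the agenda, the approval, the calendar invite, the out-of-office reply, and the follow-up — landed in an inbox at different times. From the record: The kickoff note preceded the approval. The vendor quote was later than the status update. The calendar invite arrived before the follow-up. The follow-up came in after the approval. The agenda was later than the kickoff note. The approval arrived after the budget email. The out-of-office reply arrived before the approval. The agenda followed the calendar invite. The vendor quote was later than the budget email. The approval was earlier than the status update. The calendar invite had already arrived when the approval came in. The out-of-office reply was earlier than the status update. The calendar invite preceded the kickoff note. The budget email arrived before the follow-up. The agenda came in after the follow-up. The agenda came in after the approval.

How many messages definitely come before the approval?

Directly stated before the approval: the budget email, the calendar invite, the kickoff note, and the out-of-office reply.
That's the budget email, the calendar invite, the kickoff note, and the out-of-office reply — 4 in all.

4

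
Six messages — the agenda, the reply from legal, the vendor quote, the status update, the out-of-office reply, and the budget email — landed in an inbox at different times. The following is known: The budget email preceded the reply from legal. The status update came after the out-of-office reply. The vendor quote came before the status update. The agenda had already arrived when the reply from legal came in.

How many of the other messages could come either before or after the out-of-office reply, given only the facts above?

Forced after the out-of-office reply: the status update.
That leaves the agenda, the budget email, the reply from legal, and the vendor quote with no forced order relative to the out-of-office reply — 4.

4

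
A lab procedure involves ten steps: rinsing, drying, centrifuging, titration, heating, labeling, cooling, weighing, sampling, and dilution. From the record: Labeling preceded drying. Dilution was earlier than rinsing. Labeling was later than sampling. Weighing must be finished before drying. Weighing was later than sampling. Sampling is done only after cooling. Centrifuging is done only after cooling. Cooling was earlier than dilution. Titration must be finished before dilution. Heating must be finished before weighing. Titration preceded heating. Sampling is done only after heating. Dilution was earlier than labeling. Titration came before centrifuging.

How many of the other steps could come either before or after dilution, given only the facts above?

Forced before dilution: cooling and titration; forced after dilution: drying, labeling, and rinsing.
That leaves centrifuging, heating, sampling, and weighing with no forced order relative to dilution — 4.

4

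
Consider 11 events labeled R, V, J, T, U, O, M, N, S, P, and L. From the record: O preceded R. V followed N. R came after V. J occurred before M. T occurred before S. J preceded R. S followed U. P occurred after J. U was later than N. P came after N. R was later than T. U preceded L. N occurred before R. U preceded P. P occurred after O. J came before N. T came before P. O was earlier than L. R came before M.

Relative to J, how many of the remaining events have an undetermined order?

2

Forced after J: L, M, N, P, R, S, U, and V.
That leaves O and T with no forced order relative to J — 2.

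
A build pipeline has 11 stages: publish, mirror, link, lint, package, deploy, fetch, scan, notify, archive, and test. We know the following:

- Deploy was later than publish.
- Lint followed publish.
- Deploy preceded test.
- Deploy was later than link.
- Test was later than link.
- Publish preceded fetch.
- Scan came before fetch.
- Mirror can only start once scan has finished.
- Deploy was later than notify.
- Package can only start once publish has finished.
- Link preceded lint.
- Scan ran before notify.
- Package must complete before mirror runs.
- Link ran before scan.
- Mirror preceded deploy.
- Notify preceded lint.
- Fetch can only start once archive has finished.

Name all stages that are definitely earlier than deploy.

link, mirror, notify, package, publish, scan

Directly stated before deploy: link, mirror, notify, and publish.
Package reaches deploy via package → mirror → deploy.
Scan reaches deploy via scan → mirror → deploy.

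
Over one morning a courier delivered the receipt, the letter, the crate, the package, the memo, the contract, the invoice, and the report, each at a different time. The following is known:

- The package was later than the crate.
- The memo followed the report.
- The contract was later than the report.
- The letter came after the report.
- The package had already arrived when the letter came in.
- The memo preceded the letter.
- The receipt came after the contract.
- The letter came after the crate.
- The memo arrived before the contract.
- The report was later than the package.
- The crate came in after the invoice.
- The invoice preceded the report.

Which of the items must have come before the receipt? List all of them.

Directly stated before the receipt: the contract.
The crate reaches the receipt via the crate → the package → the report → the contract → the receipt.
The invoice reaches the receipt via the invoice → the report → the contract → the receipt.
The memo reaches the receipt via the memo → the contract → the receipt.
Likewise the package and the report each reach the receipt by chaining the stated constraints.

the contract, the crate, the invoice, the memo, the package, the report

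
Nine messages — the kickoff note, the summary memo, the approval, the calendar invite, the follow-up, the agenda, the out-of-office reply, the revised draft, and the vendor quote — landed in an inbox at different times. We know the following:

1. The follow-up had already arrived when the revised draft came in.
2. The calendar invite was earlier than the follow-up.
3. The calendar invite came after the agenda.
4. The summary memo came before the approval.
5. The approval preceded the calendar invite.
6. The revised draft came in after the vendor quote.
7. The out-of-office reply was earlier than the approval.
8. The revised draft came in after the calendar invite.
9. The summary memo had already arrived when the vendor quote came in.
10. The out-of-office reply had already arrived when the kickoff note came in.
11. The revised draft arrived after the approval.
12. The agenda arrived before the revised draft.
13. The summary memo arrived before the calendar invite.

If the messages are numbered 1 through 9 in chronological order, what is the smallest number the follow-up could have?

6

The agenda, the approval, the calendar invite, the out-of-office reply, and the summary memo must all come before the follow-up — 5 forced predecessors.
Nothing else is forced ahead of the follow-up, so its earliest slot is position 5 + 1 = 6.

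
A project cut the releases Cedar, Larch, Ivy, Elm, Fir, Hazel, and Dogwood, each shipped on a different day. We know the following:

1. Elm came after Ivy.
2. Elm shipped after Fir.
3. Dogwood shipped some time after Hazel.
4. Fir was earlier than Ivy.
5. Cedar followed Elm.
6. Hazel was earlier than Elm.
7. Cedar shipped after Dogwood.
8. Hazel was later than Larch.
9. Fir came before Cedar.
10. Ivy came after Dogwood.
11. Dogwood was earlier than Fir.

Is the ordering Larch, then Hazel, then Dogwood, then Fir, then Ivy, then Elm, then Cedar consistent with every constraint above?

Check each stated constraint against the proposed order — e.g. Hazel is ahead of Elm; Dogwood is ahead of Cedar. Every pair is in the required order; nothing is violated.

yes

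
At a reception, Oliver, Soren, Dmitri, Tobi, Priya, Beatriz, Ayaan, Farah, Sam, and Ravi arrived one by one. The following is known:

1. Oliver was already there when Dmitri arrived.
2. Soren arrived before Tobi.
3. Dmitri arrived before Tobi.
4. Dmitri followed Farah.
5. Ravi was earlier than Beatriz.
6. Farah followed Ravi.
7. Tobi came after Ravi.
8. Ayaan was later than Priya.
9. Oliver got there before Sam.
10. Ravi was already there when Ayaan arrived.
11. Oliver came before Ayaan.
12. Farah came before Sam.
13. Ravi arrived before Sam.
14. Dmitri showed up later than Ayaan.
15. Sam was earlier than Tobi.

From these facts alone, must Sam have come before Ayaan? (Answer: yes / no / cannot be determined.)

No chain of stated constraints runs from Sam to Ayaan, and none runs from Ayaan to Sam either.
So the relative order of Sam and Ayaan is not fixed by the given facts.

cannot be determined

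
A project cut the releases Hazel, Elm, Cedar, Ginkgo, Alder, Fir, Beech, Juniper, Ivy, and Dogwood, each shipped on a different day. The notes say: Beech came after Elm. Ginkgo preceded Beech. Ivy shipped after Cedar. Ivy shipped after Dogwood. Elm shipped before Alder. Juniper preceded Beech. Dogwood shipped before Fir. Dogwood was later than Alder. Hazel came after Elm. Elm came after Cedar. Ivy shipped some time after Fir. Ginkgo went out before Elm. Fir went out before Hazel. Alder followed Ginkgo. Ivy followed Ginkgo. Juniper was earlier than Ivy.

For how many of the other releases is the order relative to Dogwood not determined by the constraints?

Forced before Dogwood: Alder, Cedar, Elm, and Ginkgo; forced after Dogwood: Fir, Hazel, and Ivy.
That leaves Beech and Juniper with no forced order relative to Dogwood — 2.

2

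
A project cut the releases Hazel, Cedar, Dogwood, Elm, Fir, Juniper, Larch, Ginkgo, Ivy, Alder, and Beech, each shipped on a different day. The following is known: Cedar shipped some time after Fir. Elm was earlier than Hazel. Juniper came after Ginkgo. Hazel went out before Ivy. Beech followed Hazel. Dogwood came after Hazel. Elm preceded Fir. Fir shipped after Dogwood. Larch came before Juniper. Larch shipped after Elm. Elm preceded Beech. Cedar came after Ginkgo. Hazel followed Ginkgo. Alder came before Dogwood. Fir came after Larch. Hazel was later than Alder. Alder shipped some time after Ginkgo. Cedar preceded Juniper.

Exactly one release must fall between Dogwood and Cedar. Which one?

Fir

Tracing the constraints gives Dogwood → Fir → Cedar, so Fir sits after Dogwood and before Cedar.
No other release is forced both after Dogwood and before Cedar.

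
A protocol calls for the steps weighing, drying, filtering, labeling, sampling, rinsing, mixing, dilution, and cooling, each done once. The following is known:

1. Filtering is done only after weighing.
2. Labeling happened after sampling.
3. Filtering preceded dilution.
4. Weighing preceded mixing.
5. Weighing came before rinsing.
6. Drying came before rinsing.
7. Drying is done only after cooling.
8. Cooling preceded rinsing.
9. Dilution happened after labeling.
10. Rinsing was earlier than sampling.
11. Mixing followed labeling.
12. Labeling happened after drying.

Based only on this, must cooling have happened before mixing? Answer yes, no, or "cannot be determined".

yes

Chain the constraints: cooling → drying → labeling → mixing. Each link is directly stated, so cooling comes before mixing.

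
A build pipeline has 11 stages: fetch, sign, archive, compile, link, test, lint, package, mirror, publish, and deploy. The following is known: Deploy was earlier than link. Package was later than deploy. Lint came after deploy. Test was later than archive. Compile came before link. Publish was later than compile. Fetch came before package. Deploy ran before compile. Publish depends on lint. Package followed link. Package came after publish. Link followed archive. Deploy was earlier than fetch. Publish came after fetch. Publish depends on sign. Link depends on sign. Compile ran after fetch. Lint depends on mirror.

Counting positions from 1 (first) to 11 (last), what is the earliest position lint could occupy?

Deploy and mirror must both come before lint — 2 forced predecessors.
Nothing else is forced ahead of lint, so its earliest slot is position 2 + 1 = 3.

3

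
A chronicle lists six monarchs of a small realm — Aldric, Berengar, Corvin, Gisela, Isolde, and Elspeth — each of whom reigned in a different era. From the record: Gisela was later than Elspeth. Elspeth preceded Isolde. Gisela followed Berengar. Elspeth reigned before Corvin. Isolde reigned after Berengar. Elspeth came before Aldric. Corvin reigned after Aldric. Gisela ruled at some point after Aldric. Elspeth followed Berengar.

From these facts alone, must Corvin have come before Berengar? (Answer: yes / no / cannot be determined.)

no

Tracing the constraints gives Berengar → Elspeth → Corvin, so Berengar must come before Corvin.
That means Corvin cannot be before Berengar.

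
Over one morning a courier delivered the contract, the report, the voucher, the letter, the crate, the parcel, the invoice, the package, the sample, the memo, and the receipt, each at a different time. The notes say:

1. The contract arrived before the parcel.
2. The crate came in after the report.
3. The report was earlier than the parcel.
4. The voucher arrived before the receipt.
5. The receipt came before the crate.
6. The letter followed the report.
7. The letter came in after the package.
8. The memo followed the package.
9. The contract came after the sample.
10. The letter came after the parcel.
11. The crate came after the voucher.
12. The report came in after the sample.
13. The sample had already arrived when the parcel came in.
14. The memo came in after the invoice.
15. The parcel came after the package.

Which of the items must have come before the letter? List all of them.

the contract, the package, the parcel, the report, the sample

Directly stated before the letter: the package, the parcel, and the report.
The contract reaches the letter via the contract → the parcel → the letter.
The sample reaches the letter via the sample → the report → the letter.
No chain forces the crate (or any of the others) ahead of the letter.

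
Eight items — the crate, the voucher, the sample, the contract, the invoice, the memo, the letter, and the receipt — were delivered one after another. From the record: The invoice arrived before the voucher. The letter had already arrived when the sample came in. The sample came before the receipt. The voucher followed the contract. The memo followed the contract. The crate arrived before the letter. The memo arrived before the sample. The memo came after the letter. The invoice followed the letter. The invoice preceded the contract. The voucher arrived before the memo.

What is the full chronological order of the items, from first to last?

The constraints fix every adjacent pair, so only one ordering works:
the crate → the letter → the invoice → the contract → the voucher → the memo → the sample → the receipt.

the crate, the letter, the invoice, the contract, the voucher, the memo, the sample, the receipt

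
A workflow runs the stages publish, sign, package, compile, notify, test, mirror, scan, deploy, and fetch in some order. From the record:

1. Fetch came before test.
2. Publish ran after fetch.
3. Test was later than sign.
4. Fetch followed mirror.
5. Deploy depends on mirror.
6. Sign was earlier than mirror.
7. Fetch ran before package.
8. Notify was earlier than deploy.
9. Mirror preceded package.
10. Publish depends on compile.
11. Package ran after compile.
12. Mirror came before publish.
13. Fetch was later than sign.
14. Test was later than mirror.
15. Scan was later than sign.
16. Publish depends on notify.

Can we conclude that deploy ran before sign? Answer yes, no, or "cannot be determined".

Tracing the constraints gives sign → mirror → deploy, so sign must come before deploy.
That means deploy cannot be before sign.

no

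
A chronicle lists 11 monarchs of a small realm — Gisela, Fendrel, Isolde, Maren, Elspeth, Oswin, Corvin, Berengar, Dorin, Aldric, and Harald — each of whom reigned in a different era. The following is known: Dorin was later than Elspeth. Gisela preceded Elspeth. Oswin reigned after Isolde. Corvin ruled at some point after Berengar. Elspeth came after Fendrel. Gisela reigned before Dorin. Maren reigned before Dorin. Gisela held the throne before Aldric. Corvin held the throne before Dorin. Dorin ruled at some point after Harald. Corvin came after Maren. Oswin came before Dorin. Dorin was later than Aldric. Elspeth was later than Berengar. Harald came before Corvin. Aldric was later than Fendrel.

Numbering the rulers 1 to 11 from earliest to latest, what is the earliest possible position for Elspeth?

4

Berengar, Fendrel, and Gisela must all come before Elspeth — 3 forced predecessors.
Nothing else is forced ahead of Elspeth, so their earliest slot is position 3 + 1 = 4.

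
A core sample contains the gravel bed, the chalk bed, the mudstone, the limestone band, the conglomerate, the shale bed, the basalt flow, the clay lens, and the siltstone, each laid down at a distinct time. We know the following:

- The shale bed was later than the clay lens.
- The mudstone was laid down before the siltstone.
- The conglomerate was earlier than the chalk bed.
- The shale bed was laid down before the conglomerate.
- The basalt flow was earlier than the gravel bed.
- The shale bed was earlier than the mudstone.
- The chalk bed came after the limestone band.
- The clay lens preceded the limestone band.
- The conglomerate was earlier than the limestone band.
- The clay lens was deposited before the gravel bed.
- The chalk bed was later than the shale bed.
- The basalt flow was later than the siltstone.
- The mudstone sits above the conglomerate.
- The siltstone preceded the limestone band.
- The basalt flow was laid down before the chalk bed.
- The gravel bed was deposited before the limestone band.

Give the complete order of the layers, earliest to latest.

The constraints fix every adjacent pair, so only one ordering works:
the clay lens → the shale bed → the conglomerate → the mudstone → the siltstone → the basalt flow → the gravel bed → the limestone band → the chalk bed.

the clay lens, the shale bed, the conglomerate, the mudstone, the siltstone, the basalt flow, the gravel bed, the limestone band, the chalk bed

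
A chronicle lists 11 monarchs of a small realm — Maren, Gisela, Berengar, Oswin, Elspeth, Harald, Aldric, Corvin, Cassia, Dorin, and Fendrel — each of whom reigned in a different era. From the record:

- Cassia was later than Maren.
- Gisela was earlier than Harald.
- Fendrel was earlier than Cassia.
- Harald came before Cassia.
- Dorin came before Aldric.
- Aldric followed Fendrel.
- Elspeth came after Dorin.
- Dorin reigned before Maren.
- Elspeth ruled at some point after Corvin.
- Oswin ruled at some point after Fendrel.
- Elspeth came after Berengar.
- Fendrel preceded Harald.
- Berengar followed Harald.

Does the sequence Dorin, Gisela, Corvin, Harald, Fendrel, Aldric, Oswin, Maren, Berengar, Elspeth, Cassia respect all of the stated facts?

The constraints require Fendrel before Harald, but in the proposed sequence Harald appears ahead of Fendrel. That one violation is enough.

no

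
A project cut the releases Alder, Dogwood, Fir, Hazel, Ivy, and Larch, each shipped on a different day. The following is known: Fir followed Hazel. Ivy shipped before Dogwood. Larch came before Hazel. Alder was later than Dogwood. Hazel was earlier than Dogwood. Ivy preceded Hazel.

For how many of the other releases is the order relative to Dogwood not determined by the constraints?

1

Forced before Dogwood: Hazel, Ivy, and Larch; forced after Dogwood: Alder.
That leaves Fir with no forced order relative to Dogwood — 1.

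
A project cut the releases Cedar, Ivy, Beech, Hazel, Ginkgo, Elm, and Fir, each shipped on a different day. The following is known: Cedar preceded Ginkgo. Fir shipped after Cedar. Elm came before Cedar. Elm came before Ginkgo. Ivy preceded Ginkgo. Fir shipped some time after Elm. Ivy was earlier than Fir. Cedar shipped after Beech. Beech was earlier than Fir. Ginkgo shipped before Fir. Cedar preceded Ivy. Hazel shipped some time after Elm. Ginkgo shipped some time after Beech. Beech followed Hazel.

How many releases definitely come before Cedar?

3

Directly stated before Cedar: Beech and Elm.
Hazel reaches Cedar via Hazel → Beech → Cedar.
No chain forces Fir (or any of the others) ahead of Cedar.
That's Beech, Elm, and Hazel — 3 in all.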